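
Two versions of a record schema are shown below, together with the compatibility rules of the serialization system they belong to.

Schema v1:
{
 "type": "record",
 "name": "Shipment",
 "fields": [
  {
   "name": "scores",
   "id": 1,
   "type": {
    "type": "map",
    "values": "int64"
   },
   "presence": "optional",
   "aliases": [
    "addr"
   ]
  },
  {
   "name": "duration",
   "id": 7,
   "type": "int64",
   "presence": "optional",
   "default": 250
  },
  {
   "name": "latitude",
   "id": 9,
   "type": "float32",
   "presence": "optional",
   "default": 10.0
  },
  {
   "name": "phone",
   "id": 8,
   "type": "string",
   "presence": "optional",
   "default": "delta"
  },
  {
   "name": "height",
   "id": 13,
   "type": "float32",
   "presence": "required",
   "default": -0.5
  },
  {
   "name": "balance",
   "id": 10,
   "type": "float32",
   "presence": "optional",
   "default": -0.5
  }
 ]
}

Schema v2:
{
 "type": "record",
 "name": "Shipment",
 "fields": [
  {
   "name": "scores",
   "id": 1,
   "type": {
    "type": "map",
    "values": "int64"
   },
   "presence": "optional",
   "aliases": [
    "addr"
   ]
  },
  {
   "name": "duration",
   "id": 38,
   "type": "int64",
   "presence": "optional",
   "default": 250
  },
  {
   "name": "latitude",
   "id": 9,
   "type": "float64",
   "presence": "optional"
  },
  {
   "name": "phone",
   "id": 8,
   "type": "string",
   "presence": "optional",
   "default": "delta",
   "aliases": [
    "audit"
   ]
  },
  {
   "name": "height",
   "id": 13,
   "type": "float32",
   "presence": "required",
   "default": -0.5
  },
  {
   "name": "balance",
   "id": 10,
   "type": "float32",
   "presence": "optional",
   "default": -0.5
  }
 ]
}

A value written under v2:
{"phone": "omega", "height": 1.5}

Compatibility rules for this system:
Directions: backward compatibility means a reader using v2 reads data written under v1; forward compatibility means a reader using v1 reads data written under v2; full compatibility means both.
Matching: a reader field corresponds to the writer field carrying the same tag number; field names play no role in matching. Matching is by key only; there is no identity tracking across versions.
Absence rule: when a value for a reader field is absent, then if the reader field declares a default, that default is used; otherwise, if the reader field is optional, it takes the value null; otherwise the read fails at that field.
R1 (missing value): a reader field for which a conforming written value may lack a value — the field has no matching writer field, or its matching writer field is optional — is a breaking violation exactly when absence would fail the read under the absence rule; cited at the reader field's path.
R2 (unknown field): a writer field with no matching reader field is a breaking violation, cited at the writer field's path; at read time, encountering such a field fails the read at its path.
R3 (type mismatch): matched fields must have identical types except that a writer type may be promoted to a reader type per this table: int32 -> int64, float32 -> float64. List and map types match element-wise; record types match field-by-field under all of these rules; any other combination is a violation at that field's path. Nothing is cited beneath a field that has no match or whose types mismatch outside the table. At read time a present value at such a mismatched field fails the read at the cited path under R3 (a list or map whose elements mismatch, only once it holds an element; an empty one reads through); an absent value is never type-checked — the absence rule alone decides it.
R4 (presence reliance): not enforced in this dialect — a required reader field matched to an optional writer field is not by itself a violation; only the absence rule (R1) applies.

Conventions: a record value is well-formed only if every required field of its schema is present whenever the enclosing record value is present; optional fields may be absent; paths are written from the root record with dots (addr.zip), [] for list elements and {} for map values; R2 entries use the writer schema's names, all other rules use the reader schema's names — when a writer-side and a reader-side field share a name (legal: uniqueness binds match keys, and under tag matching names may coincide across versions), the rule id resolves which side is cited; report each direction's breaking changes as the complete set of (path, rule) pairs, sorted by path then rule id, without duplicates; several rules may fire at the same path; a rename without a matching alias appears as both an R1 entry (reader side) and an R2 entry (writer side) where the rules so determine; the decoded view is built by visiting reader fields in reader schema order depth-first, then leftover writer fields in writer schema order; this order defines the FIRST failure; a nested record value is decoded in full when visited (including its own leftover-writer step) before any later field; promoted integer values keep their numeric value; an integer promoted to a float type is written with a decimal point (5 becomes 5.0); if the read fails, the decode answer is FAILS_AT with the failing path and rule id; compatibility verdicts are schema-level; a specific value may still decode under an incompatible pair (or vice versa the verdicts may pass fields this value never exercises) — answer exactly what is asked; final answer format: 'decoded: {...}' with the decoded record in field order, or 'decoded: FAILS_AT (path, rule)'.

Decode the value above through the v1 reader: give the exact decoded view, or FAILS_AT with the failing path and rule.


in Shipment below, arrows point writer -> reader
decoding the Shipment value with the v1 reader:
  scores := null (not supplied -> null)
  duration := 250 (no value, default fills)
  latitude := 10.0 (no value, default fills)
  phone := "omega"
  height := 1.5
  balance := -0.5 (no value, default fills)
  => decoded: {"scores": null, "duration": 250, "latitude": 10.0, "phone": "omega", "height": 1.5, "balance": -0.5}
checking off the Shipment differences that do not matter here:
  field latitude in record Shipment: type float32 changed to float64 (its default is dropped) -> matters for Shipment compatibility verdicts, not for this value's decode
  field duration in record Shipment: tag 7 changed to 38 -> matters for Shipment compatibility verdicts, not for this value's decode

decoded: {"scores": null, "duration": 250, "latitude": 10.0, "phone": "omega", "height": 1.5, "balance": -0.5}


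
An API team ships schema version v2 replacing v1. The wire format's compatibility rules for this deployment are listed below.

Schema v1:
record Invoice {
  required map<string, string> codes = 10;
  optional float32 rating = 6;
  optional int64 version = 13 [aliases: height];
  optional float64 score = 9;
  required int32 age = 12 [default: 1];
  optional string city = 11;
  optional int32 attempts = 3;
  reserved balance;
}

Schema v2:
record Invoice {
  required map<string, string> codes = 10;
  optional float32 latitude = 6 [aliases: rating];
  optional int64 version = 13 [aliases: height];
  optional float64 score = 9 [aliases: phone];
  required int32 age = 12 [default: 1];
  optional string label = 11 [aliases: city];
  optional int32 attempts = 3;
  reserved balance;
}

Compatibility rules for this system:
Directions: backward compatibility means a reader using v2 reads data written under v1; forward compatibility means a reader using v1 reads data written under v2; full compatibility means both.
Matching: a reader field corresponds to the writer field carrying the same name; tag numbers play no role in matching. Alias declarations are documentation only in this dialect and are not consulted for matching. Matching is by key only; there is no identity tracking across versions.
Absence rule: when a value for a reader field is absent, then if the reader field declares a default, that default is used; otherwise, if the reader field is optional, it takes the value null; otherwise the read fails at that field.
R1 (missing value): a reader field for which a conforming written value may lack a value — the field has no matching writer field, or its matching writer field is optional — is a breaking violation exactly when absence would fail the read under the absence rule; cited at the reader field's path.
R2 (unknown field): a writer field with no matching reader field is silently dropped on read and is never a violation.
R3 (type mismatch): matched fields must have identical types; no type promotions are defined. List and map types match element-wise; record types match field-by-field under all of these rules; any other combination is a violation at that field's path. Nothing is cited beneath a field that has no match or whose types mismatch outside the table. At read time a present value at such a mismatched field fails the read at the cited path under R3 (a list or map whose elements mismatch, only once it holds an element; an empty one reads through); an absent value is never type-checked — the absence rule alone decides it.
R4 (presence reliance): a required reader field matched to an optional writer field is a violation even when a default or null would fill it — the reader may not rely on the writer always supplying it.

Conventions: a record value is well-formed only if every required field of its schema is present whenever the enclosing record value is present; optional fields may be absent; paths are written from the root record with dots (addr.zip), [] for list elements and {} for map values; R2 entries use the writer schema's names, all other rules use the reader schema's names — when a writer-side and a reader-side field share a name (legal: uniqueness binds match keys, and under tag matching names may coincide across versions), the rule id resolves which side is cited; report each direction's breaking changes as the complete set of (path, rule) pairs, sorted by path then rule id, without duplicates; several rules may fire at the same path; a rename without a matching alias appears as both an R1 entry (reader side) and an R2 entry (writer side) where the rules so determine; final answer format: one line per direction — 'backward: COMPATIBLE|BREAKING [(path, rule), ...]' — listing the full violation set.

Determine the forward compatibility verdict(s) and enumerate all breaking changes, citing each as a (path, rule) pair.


forward: COMPATIBLE []

in Invoice below, arrows point writer -> reader
forward analysis of Invoice with v1 as reader and v2 as writer:
  map<string, string> -> map<string, string>, writer required: codes aligns to codes
  rating: no writer-side match
  int64 -> int64, writer optional: version aligns to version
  float64 -> float64, writer optional: score aligns to score
  int32 -> int32, writer required: age aligns to age
  city: no writer-side match
  int32 -> int32, writer optional: attempts aligns to attempts
  leftover writer field: latitude
  leftover writer field: label
  => no violations; forward on Invoice: COMPATIBLE
the rest of the Invoice diff is inert for this question:
  renamed field rating to latitude in record Invoice (alias rating declared on the renamed field) -> triggers nothing under Invoice's printed rules — same verdict
  renamed field city to label in record Invoice (alias city declared on the renamed field) -> triggers nothing under Invoice's printed rules — same verdict


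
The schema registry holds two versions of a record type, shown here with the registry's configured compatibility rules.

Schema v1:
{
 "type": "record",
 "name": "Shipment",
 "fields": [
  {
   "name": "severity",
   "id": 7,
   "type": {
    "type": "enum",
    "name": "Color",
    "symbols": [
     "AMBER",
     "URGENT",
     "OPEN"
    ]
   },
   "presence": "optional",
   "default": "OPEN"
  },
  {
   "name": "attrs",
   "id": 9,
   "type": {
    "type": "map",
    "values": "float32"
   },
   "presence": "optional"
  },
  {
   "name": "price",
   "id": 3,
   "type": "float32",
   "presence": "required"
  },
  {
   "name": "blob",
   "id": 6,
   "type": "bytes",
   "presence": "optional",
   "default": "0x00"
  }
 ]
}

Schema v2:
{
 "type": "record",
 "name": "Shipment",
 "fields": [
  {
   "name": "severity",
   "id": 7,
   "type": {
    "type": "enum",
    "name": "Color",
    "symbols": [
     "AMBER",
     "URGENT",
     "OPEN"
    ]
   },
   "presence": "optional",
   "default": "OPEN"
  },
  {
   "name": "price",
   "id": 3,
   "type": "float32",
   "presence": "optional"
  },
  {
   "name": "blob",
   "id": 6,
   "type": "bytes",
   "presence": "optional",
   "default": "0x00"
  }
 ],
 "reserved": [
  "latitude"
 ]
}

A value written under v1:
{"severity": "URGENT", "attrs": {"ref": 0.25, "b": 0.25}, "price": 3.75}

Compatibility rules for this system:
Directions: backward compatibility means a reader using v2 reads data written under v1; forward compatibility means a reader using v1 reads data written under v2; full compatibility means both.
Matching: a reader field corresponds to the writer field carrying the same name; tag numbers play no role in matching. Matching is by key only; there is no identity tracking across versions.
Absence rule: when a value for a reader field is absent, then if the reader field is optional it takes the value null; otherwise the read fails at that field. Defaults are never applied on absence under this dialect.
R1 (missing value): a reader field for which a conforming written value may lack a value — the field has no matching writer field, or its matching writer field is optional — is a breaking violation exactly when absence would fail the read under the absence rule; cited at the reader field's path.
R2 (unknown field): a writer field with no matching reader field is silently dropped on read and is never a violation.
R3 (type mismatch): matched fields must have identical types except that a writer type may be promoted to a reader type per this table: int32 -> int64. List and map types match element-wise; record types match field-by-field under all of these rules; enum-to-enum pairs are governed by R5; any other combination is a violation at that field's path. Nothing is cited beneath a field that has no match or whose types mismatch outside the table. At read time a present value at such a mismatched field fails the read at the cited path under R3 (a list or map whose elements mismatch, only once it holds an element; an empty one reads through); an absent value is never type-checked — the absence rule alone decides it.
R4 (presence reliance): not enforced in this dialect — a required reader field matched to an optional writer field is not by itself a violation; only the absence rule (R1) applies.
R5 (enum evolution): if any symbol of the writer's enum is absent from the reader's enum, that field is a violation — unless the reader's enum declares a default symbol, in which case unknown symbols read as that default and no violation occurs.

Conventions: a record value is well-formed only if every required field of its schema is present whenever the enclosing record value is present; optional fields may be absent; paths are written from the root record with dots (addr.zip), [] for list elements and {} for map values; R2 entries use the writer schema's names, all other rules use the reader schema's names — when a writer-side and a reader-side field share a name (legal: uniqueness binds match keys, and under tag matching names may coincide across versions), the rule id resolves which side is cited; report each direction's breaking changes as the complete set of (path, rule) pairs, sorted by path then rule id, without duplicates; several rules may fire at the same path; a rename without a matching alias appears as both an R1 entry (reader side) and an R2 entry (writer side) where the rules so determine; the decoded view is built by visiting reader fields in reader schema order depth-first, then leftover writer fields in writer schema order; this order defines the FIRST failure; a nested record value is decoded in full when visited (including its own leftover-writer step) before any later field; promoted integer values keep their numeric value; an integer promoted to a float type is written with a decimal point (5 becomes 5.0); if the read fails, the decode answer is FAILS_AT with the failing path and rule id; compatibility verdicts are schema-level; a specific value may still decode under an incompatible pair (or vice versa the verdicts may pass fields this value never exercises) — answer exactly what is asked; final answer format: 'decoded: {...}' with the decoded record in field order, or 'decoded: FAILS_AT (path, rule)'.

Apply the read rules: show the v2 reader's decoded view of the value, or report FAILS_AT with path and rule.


the writer's type comes first in each Shipment pair
decode walk for Shipment under reader schema v2:
  severity := "URGENT"
  price := 3.75
  blob := null (not supplied -> null)
  writer attrs: unmatched, discarded
  => decoded: {"severity": "URGENT", "price": 3.75, "blob": null}
ruling out the remaining Shipment differences:
  field price in record Shipment: required changed to optional -> matters for Shipment compatibility verdicts, not for this value's decode

decoded: {"severity": "URGENT", "price": 3.75, "blob": null}


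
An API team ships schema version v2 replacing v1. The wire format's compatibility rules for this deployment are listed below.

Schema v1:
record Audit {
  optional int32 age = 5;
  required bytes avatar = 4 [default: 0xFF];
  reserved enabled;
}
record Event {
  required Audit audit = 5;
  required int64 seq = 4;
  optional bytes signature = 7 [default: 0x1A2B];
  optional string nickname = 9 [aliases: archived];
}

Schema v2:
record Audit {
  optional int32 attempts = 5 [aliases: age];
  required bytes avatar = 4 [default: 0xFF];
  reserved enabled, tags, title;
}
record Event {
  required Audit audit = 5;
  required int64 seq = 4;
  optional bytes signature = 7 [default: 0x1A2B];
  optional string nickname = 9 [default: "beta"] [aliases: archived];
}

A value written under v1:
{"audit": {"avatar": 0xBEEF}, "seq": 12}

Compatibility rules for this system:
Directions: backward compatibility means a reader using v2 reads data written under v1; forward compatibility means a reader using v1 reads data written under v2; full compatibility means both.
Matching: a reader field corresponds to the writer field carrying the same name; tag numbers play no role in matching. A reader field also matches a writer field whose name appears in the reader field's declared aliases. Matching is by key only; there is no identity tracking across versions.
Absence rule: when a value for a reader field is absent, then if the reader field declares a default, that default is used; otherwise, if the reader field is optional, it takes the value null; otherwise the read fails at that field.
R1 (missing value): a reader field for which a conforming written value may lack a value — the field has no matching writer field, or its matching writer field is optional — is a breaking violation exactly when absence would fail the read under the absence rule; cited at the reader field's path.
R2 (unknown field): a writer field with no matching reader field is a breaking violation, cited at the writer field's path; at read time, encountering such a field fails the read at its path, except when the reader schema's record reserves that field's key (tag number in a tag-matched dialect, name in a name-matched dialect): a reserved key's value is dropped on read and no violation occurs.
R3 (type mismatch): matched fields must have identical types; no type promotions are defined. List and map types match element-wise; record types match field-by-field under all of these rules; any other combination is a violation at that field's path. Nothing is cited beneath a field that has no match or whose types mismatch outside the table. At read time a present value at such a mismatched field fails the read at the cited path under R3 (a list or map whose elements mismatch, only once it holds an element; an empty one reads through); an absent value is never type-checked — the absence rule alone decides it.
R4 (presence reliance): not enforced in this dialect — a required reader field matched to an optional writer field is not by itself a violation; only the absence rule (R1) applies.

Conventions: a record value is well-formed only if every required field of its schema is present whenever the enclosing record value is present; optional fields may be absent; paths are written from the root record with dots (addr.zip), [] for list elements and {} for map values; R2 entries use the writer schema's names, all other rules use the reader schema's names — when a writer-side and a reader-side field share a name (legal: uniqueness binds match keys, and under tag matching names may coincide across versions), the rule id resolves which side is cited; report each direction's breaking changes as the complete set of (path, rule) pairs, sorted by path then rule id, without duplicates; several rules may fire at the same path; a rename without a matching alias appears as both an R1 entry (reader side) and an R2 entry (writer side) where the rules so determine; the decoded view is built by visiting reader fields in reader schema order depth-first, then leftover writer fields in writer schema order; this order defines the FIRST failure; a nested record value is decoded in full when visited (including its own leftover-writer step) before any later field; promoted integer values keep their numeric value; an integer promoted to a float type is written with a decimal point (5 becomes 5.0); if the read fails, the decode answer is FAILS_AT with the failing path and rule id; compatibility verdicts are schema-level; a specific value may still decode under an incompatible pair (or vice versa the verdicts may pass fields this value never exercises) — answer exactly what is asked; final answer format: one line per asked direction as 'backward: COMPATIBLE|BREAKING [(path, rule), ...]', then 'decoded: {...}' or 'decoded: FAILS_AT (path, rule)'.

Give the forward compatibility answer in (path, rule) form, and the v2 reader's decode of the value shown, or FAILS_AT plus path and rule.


arrows below run writer -> reader for Event
forward for Event (reader v1, writer v2):
  audit: Audit -> Audit, writer required; from audit
  seq: int64 -> int64, writer required; from seq
  signature: bytes -> bytes, writer optional; from signature
  nickname: string -> string, writer optional; from nickname
  no writer field matches reader audit.age
  audit.avatar: bytes -> bytes, writer required; from audit.avatar
  writer audit.attempts: unknown to reader
  violation R2 at audit.attempts
  => forward: BREAKING (1)
decoding the Event value with the v2 reader:
  audit.attempts := null (absent, optional -> null)
  audit.avatar := 0xBEEF
  seq := 12
  signature := 0x1A2B (absent -> default)
  nickname := "beta" (absent -> default)
  => decoded: {"audit": {"attempts": null, "avatar": 0xBEEF}, "seq": 12, "signature": 0x1A2B, "nickname": "beta"}

forward: BREAKING [(audit.attempts, R2)]; decoded: {"audit": {"attempts": null, "avatar": 0xBEEF}, "seq": 12, "signature": 0x1A2B, "nickname": "beta"}


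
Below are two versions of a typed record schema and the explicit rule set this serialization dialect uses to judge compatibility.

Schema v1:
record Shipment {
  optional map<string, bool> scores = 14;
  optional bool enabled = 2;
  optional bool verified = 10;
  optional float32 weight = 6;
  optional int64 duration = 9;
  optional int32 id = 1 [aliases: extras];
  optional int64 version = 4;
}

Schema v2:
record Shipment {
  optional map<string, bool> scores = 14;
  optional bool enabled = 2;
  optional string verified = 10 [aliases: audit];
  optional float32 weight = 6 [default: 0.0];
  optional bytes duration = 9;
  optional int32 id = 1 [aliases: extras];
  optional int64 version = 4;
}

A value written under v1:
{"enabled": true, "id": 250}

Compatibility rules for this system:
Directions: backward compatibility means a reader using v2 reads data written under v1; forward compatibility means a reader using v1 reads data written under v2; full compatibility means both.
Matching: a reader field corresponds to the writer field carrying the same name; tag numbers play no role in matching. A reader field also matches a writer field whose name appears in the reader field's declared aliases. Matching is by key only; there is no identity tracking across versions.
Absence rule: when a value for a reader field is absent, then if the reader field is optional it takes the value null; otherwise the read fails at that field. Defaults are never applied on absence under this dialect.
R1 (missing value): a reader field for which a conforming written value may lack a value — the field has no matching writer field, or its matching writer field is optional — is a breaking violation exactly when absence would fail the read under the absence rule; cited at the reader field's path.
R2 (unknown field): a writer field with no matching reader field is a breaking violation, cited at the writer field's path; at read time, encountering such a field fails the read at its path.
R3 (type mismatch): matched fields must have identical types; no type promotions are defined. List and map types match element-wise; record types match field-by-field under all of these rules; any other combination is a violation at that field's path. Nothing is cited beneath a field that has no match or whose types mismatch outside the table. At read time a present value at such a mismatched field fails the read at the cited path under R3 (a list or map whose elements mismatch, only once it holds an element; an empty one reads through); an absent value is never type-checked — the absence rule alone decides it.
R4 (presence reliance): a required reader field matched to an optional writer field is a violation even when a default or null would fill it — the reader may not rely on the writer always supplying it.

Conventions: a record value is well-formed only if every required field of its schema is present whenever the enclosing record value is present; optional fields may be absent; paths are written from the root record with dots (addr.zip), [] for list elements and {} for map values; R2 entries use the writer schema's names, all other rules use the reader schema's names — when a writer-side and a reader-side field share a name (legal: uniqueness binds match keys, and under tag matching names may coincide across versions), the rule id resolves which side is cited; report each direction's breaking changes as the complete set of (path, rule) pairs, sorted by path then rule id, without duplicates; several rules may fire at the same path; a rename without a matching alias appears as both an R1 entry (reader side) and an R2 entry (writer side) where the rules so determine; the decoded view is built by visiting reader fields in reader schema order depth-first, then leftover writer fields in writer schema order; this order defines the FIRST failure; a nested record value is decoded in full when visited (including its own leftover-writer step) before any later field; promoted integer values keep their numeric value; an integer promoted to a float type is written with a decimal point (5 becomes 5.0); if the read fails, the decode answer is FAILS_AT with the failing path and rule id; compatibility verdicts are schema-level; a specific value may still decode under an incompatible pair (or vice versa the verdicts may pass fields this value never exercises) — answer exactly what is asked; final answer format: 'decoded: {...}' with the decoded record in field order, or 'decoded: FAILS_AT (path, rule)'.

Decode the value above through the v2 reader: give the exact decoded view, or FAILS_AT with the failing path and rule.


decoded: {"scores": null, "enabled": true, "verified": null, "weight": null, "duration": null, "id": 250, "version": null}

arrows below run writer -> reader for Shipment
decode walk for Shipment under reader schema v2:
  scores := null (not supplied -> null)
  enabled := true
  verified := null (not supplied -> null)
  weight := null (not supplied -> null)
  duration := null (not supplied -> null)
  id := 250
  version := null (not supplied -> null)
  => decoded: {"scores": null, "enabled": true, "verified": null, "weight": null, "duration": null, "id": 250, "version": null}
remaining Shipment differences; none change what is asked:
  field duration in record Shipment: type int64 changed to bytes -> changes Shipment's schema-level verdicts only — the decode of this value is the same
  field weight in record Shipment: default set to 0.0 -> inert under this dialect — no rule fires on Shipment and the result does not move
  field verified in record Shipment: type bool changed to string -> changes Shipment's schema-level verdicts only — the decode of this value is the same


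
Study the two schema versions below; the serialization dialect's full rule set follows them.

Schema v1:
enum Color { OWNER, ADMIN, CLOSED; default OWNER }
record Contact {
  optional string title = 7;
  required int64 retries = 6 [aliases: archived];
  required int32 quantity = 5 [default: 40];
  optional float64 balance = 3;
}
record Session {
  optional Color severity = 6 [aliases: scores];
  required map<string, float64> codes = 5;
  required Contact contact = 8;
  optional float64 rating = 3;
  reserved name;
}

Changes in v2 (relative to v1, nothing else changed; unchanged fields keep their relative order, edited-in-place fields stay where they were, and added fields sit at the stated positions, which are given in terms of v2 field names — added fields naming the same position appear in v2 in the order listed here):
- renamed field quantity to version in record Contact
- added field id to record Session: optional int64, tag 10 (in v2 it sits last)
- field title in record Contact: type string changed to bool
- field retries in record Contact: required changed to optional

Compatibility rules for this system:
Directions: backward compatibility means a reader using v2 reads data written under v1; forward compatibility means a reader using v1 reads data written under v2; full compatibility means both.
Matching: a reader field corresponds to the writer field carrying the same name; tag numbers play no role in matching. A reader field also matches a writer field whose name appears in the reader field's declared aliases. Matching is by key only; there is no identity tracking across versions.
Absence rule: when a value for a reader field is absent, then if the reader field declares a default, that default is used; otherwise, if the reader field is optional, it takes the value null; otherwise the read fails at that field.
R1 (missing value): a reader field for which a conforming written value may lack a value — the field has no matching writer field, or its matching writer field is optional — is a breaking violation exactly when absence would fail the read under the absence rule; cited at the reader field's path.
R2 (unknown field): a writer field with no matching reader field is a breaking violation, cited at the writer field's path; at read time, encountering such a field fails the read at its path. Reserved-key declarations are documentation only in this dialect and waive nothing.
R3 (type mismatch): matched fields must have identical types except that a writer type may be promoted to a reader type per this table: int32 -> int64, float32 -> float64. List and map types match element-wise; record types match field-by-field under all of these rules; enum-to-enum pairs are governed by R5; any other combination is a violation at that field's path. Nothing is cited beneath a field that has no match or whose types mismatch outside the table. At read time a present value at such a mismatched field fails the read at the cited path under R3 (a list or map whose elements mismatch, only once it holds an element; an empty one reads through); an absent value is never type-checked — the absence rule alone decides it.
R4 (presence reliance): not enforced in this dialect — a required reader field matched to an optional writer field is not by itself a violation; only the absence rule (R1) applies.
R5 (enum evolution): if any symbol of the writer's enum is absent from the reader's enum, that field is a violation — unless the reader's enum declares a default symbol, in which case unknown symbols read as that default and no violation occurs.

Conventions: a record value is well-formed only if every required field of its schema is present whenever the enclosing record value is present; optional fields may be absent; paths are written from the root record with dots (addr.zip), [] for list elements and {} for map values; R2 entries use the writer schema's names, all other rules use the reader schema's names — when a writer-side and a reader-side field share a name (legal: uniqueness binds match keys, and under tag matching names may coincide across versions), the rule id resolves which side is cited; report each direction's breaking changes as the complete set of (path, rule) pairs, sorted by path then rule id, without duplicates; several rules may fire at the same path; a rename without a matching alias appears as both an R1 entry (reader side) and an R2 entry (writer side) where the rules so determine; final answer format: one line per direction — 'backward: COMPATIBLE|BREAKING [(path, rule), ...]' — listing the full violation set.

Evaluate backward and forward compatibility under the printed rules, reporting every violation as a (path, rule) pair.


backward: BREAKING [(contact.quantity, R2), (contact.title, R3)]; forward: BREAKING [(contact.retries, R1), (contact.title, R3), (contact.version, R2), (id, R2)]

arrows below run writer -> reader for Session
backward on Session — v2 reading data written by v1:
  severity <- severity (Color -> Color, writer optional)
  codes <- codes (map<string, float64> -> map<string, float64>, writer required)
  contact <- contact (Contact -> Contact, writer required)
  rating <- rating (float64 -> float64, writer optional)
  id: no writer match
  contact.title <- contact.title (string -> bool, writer optional)
  contact.retries <- contact.retries (int64 -> int64, writer required)
  contact.version: no writer match
  contact.balance <- contact.balance (float64 -> float64, writer optional)
  writer field contact.quantity has no reader counterpart
  breaking: (contact.quantity, R2)
  breaking: (contact.title, R3)
  => 2 violation(s): backward is BREAKING for Session
forward on Session — v1 reading data written by v2:
  severity <- severity (Color -> Color, writer optional)
  codes <- codes (map<string, float64> -> map<string, float64>, writer required)
  contact <- contact (Contact -> Contact, writer required)
  rating <- rating (float64 -> float64, writer optional)
  writer field id has no reader counterpart
  contact.title <- contact.title (bool -> string, writer optional)
  contact.retries <- contact.retries (int64 -> int64, writer optional)
  contact.quantity: no writer match
  contact.balance <- contact.balance (float64 -> float64, writer optional)
  writer field contact.version has no reader counterpart
  breaking: (contact.retries, R1)
  breaking: (contact.title, R3)
  breaking: (contact.version, R2)
  breaking: (id, R2)
  => 4 violation(s): forward is BREAKING for Session


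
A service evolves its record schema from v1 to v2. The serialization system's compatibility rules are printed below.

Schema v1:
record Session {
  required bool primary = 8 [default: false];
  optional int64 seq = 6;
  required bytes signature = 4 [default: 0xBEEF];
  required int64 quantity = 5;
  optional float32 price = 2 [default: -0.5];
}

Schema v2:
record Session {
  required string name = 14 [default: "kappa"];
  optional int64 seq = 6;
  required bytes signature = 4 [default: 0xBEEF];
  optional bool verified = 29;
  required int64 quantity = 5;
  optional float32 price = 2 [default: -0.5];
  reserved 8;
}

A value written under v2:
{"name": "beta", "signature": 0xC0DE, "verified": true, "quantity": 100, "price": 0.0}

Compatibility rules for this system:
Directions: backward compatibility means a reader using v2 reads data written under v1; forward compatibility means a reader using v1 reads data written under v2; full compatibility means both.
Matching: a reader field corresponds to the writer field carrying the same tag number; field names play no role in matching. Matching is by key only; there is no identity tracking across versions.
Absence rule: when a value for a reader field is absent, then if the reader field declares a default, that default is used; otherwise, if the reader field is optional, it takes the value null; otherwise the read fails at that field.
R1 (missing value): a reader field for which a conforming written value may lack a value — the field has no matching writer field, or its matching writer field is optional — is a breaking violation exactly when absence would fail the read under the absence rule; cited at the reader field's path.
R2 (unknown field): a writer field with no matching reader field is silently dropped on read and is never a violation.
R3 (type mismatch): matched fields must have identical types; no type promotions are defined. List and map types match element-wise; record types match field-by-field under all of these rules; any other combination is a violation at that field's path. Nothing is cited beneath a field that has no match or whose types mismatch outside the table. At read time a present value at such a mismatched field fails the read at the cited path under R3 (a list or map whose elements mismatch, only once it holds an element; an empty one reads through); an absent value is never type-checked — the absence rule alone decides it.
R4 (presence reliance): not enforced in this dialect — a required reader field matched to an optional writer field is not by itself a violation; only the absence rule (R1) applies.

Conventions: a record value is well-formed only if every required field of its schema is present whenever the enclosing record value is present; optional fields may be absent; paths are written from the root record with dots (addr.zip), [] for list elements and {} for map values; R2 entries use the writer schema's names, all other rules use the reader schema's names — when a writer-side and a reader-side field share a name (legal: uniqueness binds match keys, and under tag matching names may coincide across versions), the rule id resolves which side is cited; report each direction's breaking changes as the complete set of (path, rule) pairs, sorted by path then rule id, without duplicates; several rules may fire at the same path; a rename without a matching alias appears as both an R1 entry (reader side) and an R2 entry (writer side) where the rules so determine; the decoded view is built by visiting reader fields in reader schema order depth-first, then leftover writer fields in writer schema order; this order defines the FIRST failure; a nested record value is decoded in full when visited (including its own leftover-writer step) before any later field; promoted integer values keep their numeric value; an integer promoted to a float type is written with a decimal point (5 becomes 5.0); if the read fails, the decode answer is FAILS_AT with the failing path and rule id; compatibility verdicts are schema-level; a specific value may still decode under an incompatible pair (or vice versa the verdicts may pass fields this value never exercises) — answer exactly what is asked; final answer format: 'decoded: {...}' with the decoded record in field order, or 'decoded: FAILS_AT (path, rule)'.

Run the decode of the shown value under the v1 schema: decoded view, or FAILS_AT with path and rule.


decoded: {"primary": false, "seq": null, "signature": 0xC0DE, "quantity": 100, "price": 0.0}

each type pair in Session: writer, then reader
decode (reader v1):
  primary := false (missing; default applied)
  seq := null (missing; optional => null)
  signature := 0xC0DE
  quantity := 100
  price := 0.0
  writer name: no reader field; dropped
  writer verified: no reader field; dropped
  => decoded: {"primary": false, "seq": null, "signature": 0xC0DE, "quantity": 100, "price": 0.0}
remaining Session differences; none change what is asked:
  added field name to record Session: required string, tag 14, default "kappa" (in v2 it sits immediately before seq) -> fires no rule on Session under this dialect and leaves the result unchanged
  added field verified to record Session: optional bool, tag 29 (in v2 it sits immediately before quantity) -> fires no rule on Session under this dialect and leaves the result unchanged
  removed field primary from record Session (its key 8 joins the reserved list) -> fires no rule on Session under this dialect and leaves the result unchanged
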